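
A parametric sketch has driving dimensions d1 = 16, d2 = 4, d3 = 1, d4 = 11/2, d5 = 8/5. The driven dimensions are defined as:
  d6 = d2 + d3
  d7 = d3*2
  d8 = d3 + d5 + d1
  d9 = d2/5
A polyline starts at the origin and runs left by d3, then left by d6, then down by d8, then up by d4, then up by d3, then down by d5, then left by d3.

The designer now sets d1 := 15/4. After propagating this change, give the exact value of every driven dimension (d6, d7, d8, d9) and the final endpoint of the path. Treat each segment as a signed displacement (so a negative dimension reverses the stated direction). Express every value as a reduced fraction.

Apply edit: d1 := 15/4
  d6 = d2 + d3 = 5
  d7 = d3*2 = 2
  d8 = d3 + d5 + d1 = 127/20
  d9 = d2/5 = 4/5
Walk from origin (0, 0):
  seg 1: left by d3 = 1 → (-1, 0)
  seg 2: left by d6 = 5 → (-6, 0)
  seg 3: down by d8 = 127/20 → (-6, -127/20)
  seg 4: up by d4 = 11/2 → (-6, -17/20)
  seg 5: up by d3 = 1 → (-6, 3/20)
  seg 6: down by d5 = 8/5 → (-6, -29/20)
  seg 7: left by d3 = 1 → (-7, -29/20)

d6 = 5
d7 = 2
d8 = 127/20
d9 = 4/5
endpoint = (-7, -29/20)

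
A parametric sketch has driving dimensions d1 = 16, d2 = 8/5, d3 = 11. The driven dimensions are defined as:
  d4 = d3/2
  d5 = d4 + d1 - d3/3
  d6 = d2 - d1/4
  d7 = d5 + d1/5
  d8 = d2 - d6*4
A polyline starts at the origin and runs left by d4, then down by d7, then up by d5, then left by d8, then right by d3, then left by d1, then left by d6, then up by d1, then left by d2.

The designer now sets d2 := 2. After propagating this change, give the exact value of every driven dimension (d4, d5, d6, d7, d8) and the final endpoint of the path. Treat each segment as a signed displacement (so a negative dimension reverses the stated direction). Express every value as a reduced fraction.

Apply edit: d2 := 2
  d4 = d3/2 = 11/2
  d5 = d4 + d1 - d3/3 = 107/6
  d6 = d2 - d1/4 = -2
  d7 = d5 + d1/5 = 631/30
  d8 = d2 - d6*4 = 10
Walk from origin (0, 0):
  seg 1: left by d4 = 11/2 → (-11/2, 0)
  seg 2: down by d7 = 631/30 → (-11/2, -631/30)
  seg 3: up by d5 = 107/6 → (-11/2, -16/5)
  seg 4: left by d8 = 10 → (-31/2, -16/5)
  seg 5: right by d3 = 11 → (-9/2, -16/5)
  seg 6: left by d1 = 16 → (-41/2, -16/5)
  seg 7: left by d6 = -2 → (-37/2, -16/5)
  seg 8: up by d1 = 16 → (-37/2, 64/5)
  seg 9: left by d2 = 2 → (-41/2, 64/5)

d4 = 11/2
d5 = 107/6
d6 = -2
d7 = 631/30
d8 = 10
endpoint = (-41/2, 64/5)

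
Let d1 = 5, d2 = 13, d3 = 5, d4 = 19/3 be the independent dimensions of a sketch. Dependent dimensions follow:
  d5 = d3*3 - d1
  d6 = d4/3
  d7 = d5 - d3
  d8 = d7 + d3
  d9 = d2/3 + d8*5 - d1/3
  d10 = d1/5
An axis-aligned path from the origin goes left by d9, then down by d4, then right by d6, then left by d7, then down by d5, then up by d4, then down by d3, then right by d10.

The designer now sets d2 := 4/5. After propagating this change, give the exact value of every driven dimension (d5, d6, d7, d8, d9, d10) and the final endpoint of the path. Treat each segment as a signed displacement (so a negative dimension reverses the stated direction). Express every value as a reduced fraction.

Apply edit: d2 := 4/5
  d5 = d3*3 - d1 = 10
  d6 = d4/3 = 19/9
  d7 = d5 - d3 = 5
  d8 = d7 + d3 = 10
  d9 = d2/3 + d8*5 - d1/3 = 243/5
  d10 = d1/5 = 1
Walk from origin (0, 0):
  seg 1: left by d9 = 243/5 → (-243/5, 0)
  seg 2: down by d4 = 19/3 → (-243/5, -19/3)
  seg 3: right by d6 = 19/9 → (-2092/45, -19/3)
  seg 4: left by d7 = 5 → (-2317/45, -19/3)
  seg 5: down by d5 = 10 → (-2317/45, -49/3)
  seg 6: up by d4 = 19/3 → (-2317/45, -10)
  seg 7: down by d3 = 5 → (-2317/45, -15)
  seg 8: right by d10 = 1 → (-2272/45, -15)

d5 = 10
d6 = 19/9
d7 = 5
d8 = 10
d9 = 243/5
d10 = 1
endpoint = (-2272/45, -15)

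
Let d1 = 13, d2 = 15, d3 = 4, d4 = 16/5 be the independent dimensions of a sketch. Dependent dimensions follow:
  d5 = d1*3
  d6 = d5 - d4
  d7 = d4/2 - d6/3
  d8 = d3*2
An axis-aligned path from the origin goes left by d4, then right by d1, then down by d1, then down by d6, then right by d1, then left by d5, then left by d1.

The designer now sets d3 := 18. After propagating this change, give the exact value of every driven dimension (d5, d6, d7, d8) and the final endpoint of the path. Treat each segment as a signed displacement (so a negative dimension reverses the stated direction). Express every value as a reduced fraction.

Apply edit: d3 := 18
  d5 = d1*3 = 39
  d6 = d5 - d4 = 179/5
  d7 = d4/2 - d6/3 = -31/3
  d8 = d3*2 = 36
Walk from origin (0, 0):
  seg 1: left by d4 = 16/5 → (-16/5, 0)
  seg 2: right by d1 = 13 → (49/5, 0)
  seg 3: down by d1 = 13 → (49/5, -13)
  seg 4: down by d6 = 179/5 → (49/5, -244/5)
  seg 5: right by d1 = 13 → (114/5, -244/5)
  seg 6: left by d5 = 39 → (-81/5, -244/5)
  seg 7: left by d1 = 13 → (-146/5, -244/5)

d5 = 39
d6 = 179/5
d7 = -31/3
d8 = 36
endpoint = (-146/5, -244/5)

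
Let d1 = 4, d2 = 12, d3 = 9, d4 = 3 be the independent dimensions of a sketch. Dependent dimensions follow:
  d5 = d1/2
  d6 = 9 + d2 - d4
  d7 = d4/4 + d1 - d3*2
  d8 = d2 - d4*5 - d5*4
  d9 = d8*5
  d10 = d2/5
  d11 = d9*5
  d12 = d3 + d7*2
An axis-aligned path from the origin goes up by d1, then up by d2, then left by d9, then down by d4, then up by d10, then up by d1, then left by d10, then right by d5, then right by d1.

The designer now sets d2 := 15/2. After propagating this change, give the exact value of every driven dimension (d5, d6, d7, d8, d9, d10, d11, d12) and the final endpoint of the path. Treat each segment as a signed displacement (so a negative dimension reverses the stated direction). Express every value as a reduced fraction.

d5 = 2
d6 = 27/2
d7 = -53/4
d8 = -31/2
d9 = -155/2
d10 = 3/2
d11 = -775/2
d12 = -35/2
endpoint = (82, 14)

Apply edit: d2 := 15/2
  d5 = d1/2 = 2
  d6 = 9 + d2 - d4 = 27/2
  d7 = d4/4 + d1 - d3*2 = -53/4
  d8 = d2 - d4*5 - d5*4 = -31/2
  d9 = d8*5 = -155/2
  d10 = d2/5 = 3/2
  d11 = d9*5 = -775/2
  d12 = d3 + d7*2 = -35/2
Walk from origin (0, 0):
  seg 1: up by d1 = 4 → (0, 4)
  seg 2: up by d2 = 15/2 → (0, 23/2)
  seg 3: left by d9 = -155/2 → (155/2, 23/2)
  seg 4: down by d4 = 3 → (155/2, 17/2)
  seg 5: up by d10 = 3/2 → (155/2, 10)
  seg 6: up by d1 = 4 → (155/2, 14)
  seg 7: left by d10 = 3/2 → (76, 14)
  seg 8: right by d5 = 2 → (78, 14)
  seg 9: right by d1 = 4 → (82, 14)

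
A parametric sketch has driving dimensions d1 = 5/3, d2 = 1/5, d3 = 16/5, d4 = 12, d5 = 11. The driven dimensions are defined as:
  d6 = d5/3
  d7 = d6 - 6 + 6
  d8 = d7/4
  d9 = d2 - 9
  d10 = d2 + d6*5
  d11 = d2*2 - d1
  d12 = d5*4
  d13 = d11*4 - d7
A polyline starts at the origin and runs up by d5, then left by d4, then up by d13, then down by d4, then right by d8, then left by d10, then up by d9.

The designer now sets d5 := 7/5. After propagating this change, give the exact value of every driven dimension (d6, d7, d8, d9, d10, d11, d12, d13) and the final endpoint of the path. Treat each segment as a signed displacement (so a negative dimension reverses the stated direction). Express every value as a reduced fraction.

d6 = 7/15
d7 = 7/15
d8 = 7/60
d9 = -44/5
d10 = 38/15
d11 = -19/15
d12 = 28/5
d13 = -83/15
endpoint = (-173/12, -374/15)

Apply edit: d5 := 7/5
  d6 = d5/3 = 7/15
  d7 = d6 - 6 + 6 = 7/15
  d8 = d7/4 = 7/60
  d9 = d2 - 9 = -44/5
  d10 = d2 + d6*5 = 38/15
  d11 = d2*2 - d1 = -19/15
  d12 = d5*4 = 28/5
  d13 = d11*4 - d7 = -83/15
Walk from origin (0, 0):
  seg 1: up by d5 = 7/5 → (0, 7/5)
  seg 2: left by d4 = 12 → (-12, 7/5)
  seg 3: up by d13 = -83/15 → (-12, -62/15)
  seg 4: down by d4 = 12 → (-12, -242/15)
  seg 5: right by d8 = 7/60 → (-713/60, -242/15)
  seg 6: left by d10 = 38/15 → (-173/12, -242/15)
  seg 7: up by d9 = -44/5 → (-173/12, -374/15)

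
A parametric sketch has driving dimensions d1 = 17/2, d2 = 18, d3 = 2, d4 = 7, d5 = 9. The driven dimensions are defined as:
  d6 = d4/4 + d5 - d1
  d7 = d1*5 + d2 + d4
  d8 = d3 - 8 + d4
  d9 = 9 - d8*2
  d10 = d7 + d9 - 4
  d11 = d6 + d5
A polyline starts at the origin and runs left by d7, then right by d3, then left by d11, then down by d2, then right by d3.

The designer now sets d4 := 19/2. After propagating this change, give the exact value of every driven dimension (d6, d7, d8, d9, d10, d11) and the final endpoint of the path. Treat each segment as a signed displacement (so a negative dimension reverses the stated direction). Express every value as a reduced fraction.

d6 = 23/8
d7 = 70
d8 = 7/2
d9 = 2
d10 = 68
d11 = 95/8
endpoint = (-623/8, -18)

Apply edit: d4 := 19/2
  d6 = d4/4 + d5 - d1 = 23/8
  d7 = d1*5 + d2 + d4 = 70
  d8 = d3 - 8 + d4 = 7/2
  d9 = 9 - d8*2 = 2
  d10 = d7 + d9 - 4 = 68
  d11 = d6 + d5 = 95/8
Walk from origin (0, 0):
  seg 1: left by d7 = 70 → (-70, 0)
  seg 2: right by d3 = 2 → (-68, 0)
  seg 3: left by d11 = 95/8 → (-639/8, 0)
  seg 4: down by d2 = 18 → (-639/8, -18)
  seg 5: right by d3 = 2 → (-623/8, -18)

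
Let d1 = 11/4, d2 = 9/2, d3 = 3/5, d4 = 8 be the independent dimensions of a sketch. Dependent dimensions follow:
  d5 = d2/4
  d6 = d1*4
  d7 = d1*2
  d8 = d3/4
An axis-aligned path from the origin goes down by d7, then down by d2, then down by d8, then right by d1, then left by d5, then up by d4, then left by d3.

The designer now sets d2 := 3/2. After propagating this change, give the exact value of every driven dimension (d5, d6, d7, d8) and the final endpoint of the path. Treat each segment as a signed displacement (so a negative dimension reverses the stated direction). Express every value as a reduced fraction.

d5 = 3/8
d6 = 11
d7 = 11/2
d8 = 3/20
endpoint = (71/40, 17/20)

Apply edit: d2 := 3/2
  d5 = d2/4 = 3/8
  d6 = d1*4 = 11
  d7 = d1*2 = 11/2
  d8 = d3/4 = 3/20
Walk from origin (0, 0):
  seg 1: down by d7 = 11/2 → (0, -11/2)
  seg 2: down by d2 = 3/2 → (0, -7)
  seg 3: down by d8 = 3/20 → (0, -143/20)
  seg 4: right by d1 = 11/4 → (11/4, -143/20)
  seg 5: left by d5 = 3/8 → (19/8, -143/20)
  seg 6: up by d4 = 8 → (19/8, 17/20)
  seg 7: left by d3 = 3/5 → (71/40, 17/20)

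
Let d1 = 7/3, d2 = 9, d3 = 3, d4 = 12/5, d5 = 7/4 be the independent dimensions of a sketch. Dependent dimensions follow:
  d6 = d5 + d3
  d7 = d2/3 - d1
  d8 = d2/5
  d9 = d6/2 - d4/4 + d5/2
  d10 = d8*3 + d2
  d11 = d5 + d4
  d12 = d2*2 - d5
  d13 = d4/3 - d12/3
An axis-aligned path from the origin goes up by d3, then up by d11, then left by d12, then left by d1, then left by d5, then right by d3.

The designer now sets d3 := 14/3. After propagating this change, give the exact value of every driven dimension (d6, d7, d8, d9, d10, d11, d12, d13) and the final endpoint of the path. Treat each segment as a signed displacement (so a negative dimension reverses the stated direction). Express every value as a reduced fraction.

d6 = 77/12
d7 = 2/3
d8 = 9/5
d9 = 209/60
d10 = 72/5
d11 = 83/20
d12 = 65/4
d13 = -277/60
endpoint = (-47/3, 529/60)

Apply edit: d3 := 14/3
  d6 = d5 + d3 = 77/12
  d7 = d2/3 - d1 = 2/3
  d8 = d2/5 = 9/5
  d9 = d6/2 - d4/4 + d5/2 = 209/60
  d10 = d8*3 + d2 = 72/5
  d11 = d5 + d4 = 83/20
  d12 = d2*2 - d5 = 65/4
  d13 = d4/3 - d12/3 = -277/60
Walk from origin (0, 0):
  seg 1: up by d3 = 14/3 → (0, 14/3)
  seg 2: up by d11 = 83/20 → (0, 529/60)
  seg 3: left by d12 = 65/4 → (-65/4, 529/60)
  seg 4: left by d1 = 7/3 → (-223/12, 529/60)
  seg 5: left by d5 = 7/4 → (-61/3, 529/60)
  seg 6: right by d3 = 14/3 → (-47/3, 529/60)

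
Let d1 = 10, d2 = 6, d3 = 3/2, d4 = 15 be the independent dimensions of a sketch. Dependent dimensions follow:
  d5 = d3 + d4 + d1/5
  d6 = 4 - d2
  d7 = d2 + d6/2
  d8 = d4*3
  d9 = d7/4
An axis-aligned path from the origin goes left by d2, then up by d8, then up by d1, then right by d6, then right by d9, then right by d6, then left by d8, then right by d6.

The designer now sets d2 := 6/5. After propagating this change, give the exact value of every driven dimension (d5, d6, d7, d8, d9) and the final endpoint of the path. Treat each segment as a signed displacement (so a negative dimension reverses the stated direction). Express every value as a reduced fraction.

Apply edit: d2 := 6/5
  d5 = d3 + d4 + d1/5 = 37/2
  d6 = 4 - d2 = 14/5
  d7 = d2 + d6/2 = 13/5
  d8 = d4*3 = 45
  d9 = d7/4 = 13/20
Walk from origin (0, 0):
  seg 1: left by d2 = 6/5 → (-6/5, 0)
  seg 2: up by d8 = 45 → (-6/5, 45)
  seg 3: up by d1 = 10 → (-6/5, 55)
  seg 4: right by d6 = 14/5 → (8/5, 55)
  seg 5: right by d9 = 13/20 → (9/4, 55)
  seg 6: right by d6 = 14/5 → (101/20, 55)
  seg 7: left by d8 = 45 → (-799/20, 55)
  seg 8: right by d6 = 14/5 → (-743/20, 55)

d5 = 37/2
d6 = 14/5
d7 = 13/5
d8 = 45
d9 = 13/20
endpoint = (-743/20, 55)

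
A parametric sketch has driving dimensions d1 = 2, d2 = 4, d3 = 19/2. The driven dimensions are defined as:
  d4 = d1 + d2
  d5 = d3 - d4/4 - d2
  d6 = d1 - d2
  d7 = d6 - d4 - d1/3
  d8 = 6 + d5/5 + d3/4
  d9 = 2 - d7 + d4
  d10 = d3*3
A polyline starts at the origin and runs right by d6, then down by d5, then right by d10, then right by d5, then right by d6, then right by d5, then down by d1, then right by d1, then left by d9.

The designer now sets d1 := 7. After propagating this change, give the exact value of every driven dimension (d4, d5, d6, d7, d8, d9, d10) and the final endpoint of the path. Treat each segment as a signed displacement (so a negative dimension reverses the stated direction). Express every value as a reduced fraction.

d4 = 11
d5 = 11/4
d6 = 3
d7 = -31/3
d8 = 357/40
d9 = 70/3
d10 = 57/2
endpoint = (71/3, -39/4)

Apply edit: d1 := 7
  d4 = d1 + d2 = 11
  d5 = d3 - d4/4 - d2 = 11/4
  d6 = d1 - d2 = 3
  d7 = d6 - d4 - d1/3 = -31/3
  d8 = 6 + d5/5 + d3/4 = 357/40
  d9 = 2 - d7 + d4 = 70/3
  d10 = d3*3 = 57/2
Walk from origin (0, 0):
  seg 1: right by d6 = 3 → (3, 0)
  seg 2: down by d5 = 11/4 → (3, -11/4)
  seg 3: right by d10 = 57/2 → (63/2, -11/4)
  seg 4: right by d5 = 11/4 → (137/4, -11/4)
  seg 5: right by d6 = 3 → (149/4, -11/4)
  seg 6: right by d5 = 11/4 → (40, -11/4)
  seg 7: down by d1 = 7 → (40, -39/4)
  seg 8: right by d1 = 7 → (47, -39/4)
  seg 9: left by d9 = 70/3 → (71/3, -39/4)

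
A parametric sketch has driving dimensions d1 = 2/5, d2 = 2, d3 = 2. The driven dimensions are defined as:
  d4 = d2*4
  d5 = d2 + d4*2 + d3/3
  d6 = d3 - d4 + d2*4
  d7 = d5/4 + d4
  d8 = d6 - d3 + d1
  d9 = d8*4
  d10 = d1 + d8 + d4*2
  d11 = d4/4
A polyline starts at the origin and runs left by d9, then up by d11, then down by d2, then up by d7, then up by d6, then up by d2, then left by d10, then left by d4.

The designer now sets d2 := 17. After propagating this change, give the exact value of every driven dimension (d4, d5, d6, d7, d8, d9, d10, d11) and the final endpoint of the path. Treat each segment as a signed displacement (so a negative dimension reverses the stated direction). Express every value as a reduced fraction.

Apply edit: d2 := 17
  d4 = d2*4 = 68
  d5 = d2 + d4*2 + d3/3 = 461/3
  d6 = d3 - d4 + d2*4 = 2
  d7 = d5/4 + d4 = 1277/12
  d8 = d6 - d3 + d1 = 2/5
  d9 = d8*4 = 8/5
  d10 = d1 + d8 + d4*2 = 684/5
  d11 = d4/4 = 17
Walk from origin (0, 0):
  seg 1: left by d9 = 8/5 → (-8/5, 0)
  seg 2: up by d11 = 17 → (-8/5, 17)
  seg 3: down by d2 = 17 → (-8/5, 0)
  seg 4: up by d7 = 1277/12 → (-8/5, 1277/12)
  seg 5: up by d6 = 2 → (-8/5, 1301/12)
  seg 6: up by d2 = 17 → (-8/5, 1505/12)
  seg 7: left by d10 = 684/5 → (-692/5, 1505/12)
  seg 8: left by d4 = 68 → (-1032/5, 1505/12)

d4 = 68
d5 = 461/3
d6 = 2
d7 = 1277/12
d8 = 2/5
d9 = 8/5
d10 = 684/5
d11 = 17
endpoint = (-1032/5, 1505/12)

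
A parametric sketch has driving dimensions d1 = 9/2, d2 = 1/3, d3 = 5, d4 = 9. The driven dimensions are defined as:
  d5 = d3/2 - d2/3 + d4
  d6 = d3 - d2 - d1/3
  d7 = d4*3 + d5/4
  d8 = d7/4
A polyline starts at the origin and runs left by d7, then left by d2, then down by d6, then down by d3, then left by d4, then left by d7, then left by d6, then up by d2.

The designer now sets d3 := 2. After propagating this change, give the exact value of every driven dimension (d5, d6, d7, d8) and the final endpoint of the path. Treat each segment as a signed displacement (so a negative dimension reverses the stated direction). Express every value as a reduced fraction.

Apply edit: d3 := 2
  d5 = d3/2 - d2/3 + d4 = 89/9
  d6 = d3 - d2 - d1/3 = 1/6
  d7 = d4*3 + d5/4 = 1061/36
  d8 = d7/4 = 1061/144
Walk from origin (0, 0):
  seg 1: left by d7 = 1061/36 → (-1061/36, 0)
  seg 2: left by d2 = 1/3 → (-1073/36, 0)
  seg 3: down by d6 = 1/6 → (-1073/36, -1/6)
  seg 4: down by d3 = 2 → (-1073/36, -13/6)
  seg 5: left by d4 = 9 → (-1397/36, -13/6)
  seg 6: left by d7 = 1061/36 → (-1229/18, -13/6)
  seg 7: left by d6 = 1/6 → (-616/9, -13/6)
  seg 8: up by d2 = 1/3 → (-616/9, -11/6)

d5 = 89/9
d6 = 1/6
d7 = 1061/36
d8 = 1061/144
endpoint = (-616/9, -11/6)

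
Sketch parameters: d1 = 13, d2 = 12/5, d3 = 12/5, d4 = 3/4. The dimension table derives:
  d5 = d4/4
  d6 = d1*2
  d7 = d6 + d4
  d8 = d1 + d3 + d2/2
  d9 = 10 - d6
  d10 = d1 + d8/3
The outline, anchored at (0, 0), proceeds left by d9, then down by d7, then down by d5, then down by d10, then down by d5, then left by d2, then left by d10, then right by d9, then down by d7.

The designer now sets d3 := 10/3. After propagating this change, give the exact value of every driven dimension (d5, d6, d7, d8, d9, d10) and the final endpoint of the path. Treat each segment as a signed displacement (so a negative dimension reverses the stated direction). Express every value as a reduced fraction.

Apply edit: d3 := 10/3
  d5 = d4/4 = 3/16
  d6 = d1*2 = 26
  d7 = d6 + d4 = 107/4
  d8 = d1 + d3 + d2/2 = 263/15
  d9 = 10 - d6 = -16
  d10 = d1 + d8/3 = 848/45
Walk from origin (0, 0):
  seg 1: left by d9 = -16 → (16, 0)
  seg 2: down by d7 = 107/4 → (16, -107/4)
  seg 3: down by d5 = 3/16 → (16, -431/16)
  seg 4: down by d10 = 848/45 → (16, -32963/720)
  seg 5: down by d5 = 3/16 → (16, -16549/360)
  seg 6: left by d2 = 12/5 → (68/5, -16549/360)
  seg 7: left by d10 = 848/45 → (-236/45, -16549/360)
  seg 8: right by d9 = -16 → (-956/45, -16549/360)
  seg 9: down by d7 = 107/4 → (-956/45, -26179/360)

d5 = 3/16
d6 = 26
d7 = 107/4
d8 = 263/15
d9 = -16
d10 = 848/45
endpoint = (-956/45, -26179/360)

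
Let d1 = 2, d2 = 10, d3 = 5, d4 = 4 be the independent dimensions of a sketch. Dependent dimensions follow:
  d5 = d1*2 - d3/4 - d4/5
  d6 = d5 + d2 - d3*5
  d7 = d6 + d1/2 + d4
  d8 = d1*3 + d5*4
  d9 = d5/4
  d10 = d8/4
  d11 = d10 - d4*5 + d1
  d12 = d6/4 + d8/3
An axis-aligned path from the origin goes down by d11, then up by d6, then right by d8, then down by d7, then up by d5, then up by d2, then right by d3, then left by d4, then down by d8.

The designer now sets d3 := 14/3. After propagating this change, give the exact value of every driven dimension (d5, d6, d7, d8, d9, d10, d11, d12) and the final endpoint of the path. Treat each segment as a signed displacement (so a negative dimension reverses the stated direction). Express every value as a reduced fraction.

Apply edit: d3 := 14/3
  d5 = d1*2 - d3/4 - d4/5 = 61/30
  d6 = d5 + d2 - d3*5 = -113/10
  d7 = d6 + d1/2 + d4 = -63/10
  d8 = d1*3 + d5*4 = 212/15
  d9 = d5/4 = 61/120
  d10 = d8/4 = 53/15
  d11 = d10 - d4*5 + d1 = -217/15
  d12 = d6/4 + d8/3 = 679/360
Walk from origin (0, 0):
  seg 1: down by d11 = -217/15 → (0, 217/15)
  seg 2: up by d6 = -113/10 → (0, 19/6)
  seg 3: right by d8 = 212/15 → (212/15, 19/6)
  seg 4: down by d7 = -63/10 → (212/15, 142/15)
  seg 5: up by d5 = 61/30 → (212/15, 23/2)
  seg 6: up by d2 = 10 → (212/15, 43/2)
  seg 7: right by d3 = 14/3 → (94/5, 43/2)
  seg 8: left by d4 = 4 → (74/5, 43/2)
  seg 9: down by d8 = 212/15 → (74/5, 221/30)

d5 = 61/30
d6 = -113/10
d7 = -63/10
d8 = 212/15
d9 = 61/120
d10 = 53/15
d11 = -217/15
d12 = 679/360
endpoint = (74/5, 221/30)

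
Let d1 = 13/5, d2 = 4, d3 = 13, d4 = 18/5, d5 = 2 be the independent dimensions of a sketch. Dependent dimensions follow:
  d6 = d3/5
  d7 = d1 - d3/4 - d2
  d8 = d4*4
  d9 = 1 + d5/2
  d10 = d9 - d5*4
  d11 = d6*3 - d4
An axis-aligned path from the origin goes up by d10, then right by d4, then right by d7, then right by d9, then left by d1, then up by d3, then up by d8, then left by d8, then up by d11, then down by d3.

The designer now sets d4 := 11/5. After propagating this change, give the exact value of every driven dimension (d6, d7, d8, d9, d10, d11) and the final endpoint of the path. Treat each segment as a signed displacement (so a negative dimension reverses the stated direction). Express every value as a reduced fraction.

d6 = 13/5
d7 = -93/20
d8 = 44/5
d9 = 2
d10 = -6
d11 = 28/5
endpoint = (-237/20, 42/5)

Apply edit: d4 := 11/5
  d6 = d3/5 = 13/5
  d7 = d1 - d3/4 - d2 = -93/20
  d8 = d4*4 = 44/5
  d9 = 1 + d5/2 = 2
  d10 = d9 - d5*4 = -6
  d11 = d6*3 - d4 = 28/5
Walk from origin (0, 0):
  seg 1: up by d10 = -6 → (0, -6)
  seg 2: right by d4 = 11/5 → (11/5, -6)
  seg 3: right by d7 = -93/20 → (-49/20, -6)
  seg 4: right by d9 = 2 → (-9/20, -6)
  seg 5: left by d1 = 13/5 → (-61/20, -6)
  seg 6: up by d3 = 13 → (-61/20, 7)
  seg 7: up by d8 = 44/5 → (-61/20, 79/5)
  seg 8: left by d8 = 44/5 → (-237/20, 79/5)
  seg 9: up by d11 = 28/5 → (-237/20, 107/5)
  seg 10: down by d3 = 13 → (-237/20, 42/5)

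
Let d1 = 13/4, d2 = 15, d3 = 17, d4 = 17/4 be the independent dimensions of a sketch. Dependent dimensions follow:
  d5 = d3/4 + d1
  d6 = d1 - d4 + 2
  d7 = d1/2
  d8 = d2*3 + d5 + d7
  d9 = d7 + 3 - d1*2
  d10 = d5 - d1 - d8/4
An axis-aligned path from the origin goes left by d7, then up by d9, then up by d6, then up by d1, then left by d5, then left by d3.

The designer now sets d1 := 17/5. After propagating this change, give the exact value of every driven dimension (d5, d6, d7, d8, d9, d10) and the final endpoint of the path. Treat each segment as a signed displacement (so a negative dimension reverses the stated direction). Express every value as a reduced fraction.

d5 = 153/20
d6 = 23/20
d7 = 17/10
d8 = 1087/20
d9 = -21/10
d10 = -747/80
endpoint = (-527/20, 49/20)

Apply edit: d1 := 17/5
  d5 = d3/4 + d1 = 153/20
  d6 = d1 - d4 + 2 = 23/20
  d7 = d1/2 = 17/10
  d8 = d2*3 + d5 + d7 = 1087/20
  d9 = d7 + 3 - d1*2 = -21/10
  d10 = d5 - d1 - d8/4 = -747/80
Walk from origin (0, 0):
  seg 1: left by d7 = 17/10 → (-17/10, 0)
  seg 2: up by d9 = -21/10 → (-17/10, -21/10)
  seg 3: up by d6 = 23/20 → (-17/10, -19/20)
  seg 4: up by d1 = 17/5 → (-17/10, 49/20)
  seg 5: left by d5 = 153/20 → (-187/20, 49/20)
  seg 6: left by d3 = 17 → (-527/20, 49/20)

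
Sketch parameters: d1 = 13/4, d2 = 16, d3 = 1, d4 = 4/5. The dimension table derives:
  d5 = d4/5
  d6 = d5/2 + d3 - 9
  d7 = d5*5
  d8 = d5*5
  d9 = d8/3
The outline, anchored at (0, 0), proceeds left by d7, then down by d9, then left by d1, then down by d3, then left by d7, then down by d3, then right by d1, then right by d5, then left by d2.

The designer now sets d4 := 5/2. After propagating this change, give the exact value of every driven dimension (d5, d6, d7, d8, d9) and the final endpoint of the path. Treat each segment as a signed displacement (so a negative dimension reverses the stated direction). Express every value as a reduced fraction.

d5 = 1/2
d6 = -31/4
d7 = 5/2
d8 = 5/2
d9 = 5/6
endpoint = (-41/2, -17/6)

Apply edit: d4 := 5/2
  d5 = d4/5 = 1/2
  d6 = d5/2 + d3 - 9 = -31/4
  d7 = d5*5 = 5/2
  d8 = d5*5 = 5/2
  d9 = d8/3 = 5/6
Walk from origin (0, 0):
  seg 1: left by d7 = 5/2 → (-5/2, 0)
  seg 2: down by d9 = 5/6 → (-5/2, -5/6)
  seg 3: left by d1 = 13/4 → (-23/4, -5/6)
  seg 4: down by d3 = 1 → (-23/4, -11/6)
  seg 5: left by d7 = 5/2 → (-33/4, -11/6)
  seg 6: down by d3 = 1 → (-33/4, -17/6)
  seg 7: right by d1 = 13/4 → (-5, -17/6)
  seg 8: right by d5 = 1/2 → (-9/2, -17/6)
  seg 9: left by d2 = 16 → (-41/2, -17/6)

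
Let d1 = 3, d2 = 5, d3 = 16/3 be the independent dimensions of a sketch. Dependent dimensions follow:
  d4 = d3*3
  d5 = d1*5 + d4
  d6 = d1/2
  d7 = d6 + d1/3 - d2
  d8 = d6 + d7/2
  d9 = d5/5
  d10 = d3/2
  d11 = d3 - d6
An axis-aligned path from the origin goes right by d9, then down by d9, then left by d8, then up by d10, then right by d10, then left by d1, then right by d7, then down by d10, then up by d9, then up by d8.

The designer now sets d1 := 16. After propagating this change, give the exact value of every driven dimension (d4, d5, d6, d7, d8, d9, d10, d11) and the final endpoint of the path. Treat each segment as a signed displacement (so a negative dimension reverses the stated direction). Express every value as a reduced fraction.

d4 = 16
d5 = 96
d6 = 8
d7 = 25/3
d8 = 73/6
d9 = 96/5
d10 = 8/3
d11 = -8/3
endpoint = (61/30, 73/6)

Apply edit: d1 := 16
  d4 = d3*3 = 16
  d5 = d1*5 + d4 = 96
  d6 = d1/2 = 8
  d7 = d6 + d1/3 - d2 = 25/3
  d8 = d6 + d7/2 = 73/6
  d9 = d5/5 = 96/5
  d10 = d3/2 = 8/3
  d11 = d3 - d6 = -8/3
Walk from origin (0, 0):
  seg 1: right by d9 = 96/5 → (96/5, 0)
  seg 2: down by d9 = 96/5 → (96/5, -96/5)
  seg 3: left by d8 = 73/6 → (211/30, -96/5)
  seg 4: up by d10 = 8/3 → (211/30, -248/15)
  seg 5: right by d10 = 8/3 → (97/10, -248/15)
  seg 6: left by d1 = 16 → (-63/10, -248/15)
  seg 7: right by d7 = 25/3 → (61/30, -248/15)
  seg 8: down by d10 = 8/3 → (61/30, -96/5)
  seg 9: up by d9 = 96/5 → (61/30, 0)
  seg 10: up by d8 = 73/6 → (61/30, 73/6)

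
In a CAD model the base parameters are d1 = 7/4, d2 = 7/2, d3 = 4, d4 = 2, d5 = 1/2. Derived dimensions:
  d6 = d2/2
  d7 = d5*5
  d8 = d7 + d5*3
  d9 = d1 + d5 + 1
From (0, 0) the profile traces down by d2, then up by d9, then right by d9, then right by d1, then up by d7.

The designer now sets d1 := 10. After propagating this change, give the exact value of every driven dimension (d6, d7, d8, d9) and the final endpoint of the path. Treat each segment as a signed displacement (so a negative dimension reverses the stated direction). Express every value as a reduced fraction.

d6 = 7/4
d7 = 5/2
d8 = 4
d9 = 23/2
endpoint = (43/2, 21/2)

Apply edit: d1 := 10
  d6 = d2/2 = 7/4
  d7 = d5*5 = 5/2
  d8 = d7 + d5*3 = 4
  d9 = d1 + d5 + 1 = 23/2
Walk from origin (0, 0):
  seg 1: down by d2 = 7/2 → (0, -7/2)
  seg 2: up by d9 = 23/2 → (0, 8)
  seg 3: right by d9 = 23/2 → (23/2, 8)
  seg 4: right by d1 = 10 → (43/2, 8)
  seg 5: up by d7 = 5/2 → (43/2, 21/2)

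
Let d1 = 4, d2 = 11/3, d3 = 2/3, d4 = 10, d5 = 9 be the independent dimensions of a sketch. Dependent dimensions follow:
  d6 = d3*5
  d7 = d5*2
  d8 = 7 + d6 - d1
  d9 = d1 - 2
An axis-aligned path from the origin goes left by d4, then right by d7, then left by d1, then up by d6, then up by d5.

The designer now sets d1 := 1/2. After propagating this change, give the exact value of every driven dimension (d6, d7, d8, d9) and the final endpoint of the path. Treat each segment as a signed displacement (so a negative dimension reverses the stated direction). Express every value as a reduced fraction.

d6 = 10/3
d7 = 18
d8 = 59/6
d9 = -3/2
endpoint = (15/2, 37/3)

Apply edit: d1 := 1/2
  d6 = d3*5 = 10/3
  d7 = d5*2 = 18
  d8 = 7 + d6 - d1 = 59/6
  d9 = d1 - 2 = -3/2
Walk from origin (0, 0):
  seg 1: left by d4 = 10 → (-10, 0)
  seg 2: right by d7 = 18 → (8, 0)
  seg 3: left by d1 = 1/2 → (15/2, 0)
  seg 4: up by d6 = 10/3 → (15/2, 10/3)
  seg 5: up by d5 = 9 → (15/2, 37/3)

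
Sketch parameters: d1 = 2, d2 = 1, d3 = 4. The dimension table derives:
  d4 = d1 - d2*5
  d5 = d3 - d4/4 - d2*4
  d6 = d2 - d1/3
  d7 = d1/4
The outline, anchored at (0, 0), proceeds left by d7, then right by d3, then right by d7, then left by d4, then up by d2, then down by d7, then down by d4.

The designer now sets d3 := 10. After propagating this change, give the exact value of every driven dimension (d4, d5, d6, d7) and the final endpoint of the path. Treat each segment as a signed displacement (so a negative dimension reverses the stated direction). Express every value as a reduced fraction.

Apply edit: d3 := 10
  d4 = d1 - d2*5 = -3
  d5 = d3 - d4/4 - d2*4 = 27/4
  d6 = d2 - d1/3 = 1/3
  d7 = d1/4 = 1/2
Walk from origin (0, 0):
  seg 1: left by d7 = 1/2 → (-1/2, 0)
  seg 2: right by d3 = 10 → (19/2, 0)
  seg 3: right by d7 = 1/2 → (10, 0)
  seg 4: left by d4 = -3 → (13, 0)
  seg 5: up by d2 = 1 → (13, 1)
  seg 6: down by d7 = 1/2 → (13, 1/2)
  seg 7: down by d4 = -3 → (13, 7/2)

d4 = -3
d5 = 27/4
d6 = 1/3
d7 = 1/2
endpoint = (13, 7/2)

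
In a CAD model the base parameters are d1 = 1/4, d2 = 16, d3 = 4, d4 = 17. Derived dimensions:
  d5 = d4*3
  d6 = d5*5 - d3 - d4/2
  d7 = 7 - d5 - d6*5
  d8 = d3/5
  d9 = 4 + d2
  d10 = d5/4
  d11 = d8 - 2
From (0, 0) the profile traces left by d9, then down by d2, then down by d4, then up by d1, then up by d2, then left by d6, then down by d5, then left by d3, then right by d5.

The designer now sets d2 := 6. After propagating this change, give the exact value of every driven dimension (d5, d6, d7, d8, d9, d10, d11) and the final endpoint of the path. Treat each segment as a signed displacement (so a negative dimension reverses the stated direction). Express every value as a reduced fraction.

Apply edit: d2 := 6
  d5 = d4*3 = 51
  d6 = d5*5 - d3 - d4/2 = 485/2
  d7 = 7 - d5 - d6*5 = -2513/2
  d8 = d3/5 = 4/5
  d9 = 4 + d2 = 10
  d10 = d5/4 = 51/4
  d11 = d8 - 2 = -6/5
Walk from origin (0, 0):
  seg 1: left by d9 = 10 → (-10, 0)
  seg 2: down by d2 = 6 → (-10, -6)
  seg 3: down by d4 = 17 → (-10, -23)
  seg 4: up by d1 = 1/4 → (-10, -91/4)
  seg 5: up by d2 = 6 → (-10, -67/4)
  seg 6: left by d6 = 485/2 → (-505/2, -67/4)
  seg 7: down by d5 = 51 → (-505/2, -271/4)
  seg 8: left by d3 = 4 → (-513/2, -271/4)
  seg 9: right by d5 = 51 → (-411/2, -271/4)

d5 = 51
d6 = 485/2
d7 = -2513/2
d8 = 4/5
d9 = 10
d10 = 51/4
d11 = -6/5
endpoint = (-411/2, -271/4)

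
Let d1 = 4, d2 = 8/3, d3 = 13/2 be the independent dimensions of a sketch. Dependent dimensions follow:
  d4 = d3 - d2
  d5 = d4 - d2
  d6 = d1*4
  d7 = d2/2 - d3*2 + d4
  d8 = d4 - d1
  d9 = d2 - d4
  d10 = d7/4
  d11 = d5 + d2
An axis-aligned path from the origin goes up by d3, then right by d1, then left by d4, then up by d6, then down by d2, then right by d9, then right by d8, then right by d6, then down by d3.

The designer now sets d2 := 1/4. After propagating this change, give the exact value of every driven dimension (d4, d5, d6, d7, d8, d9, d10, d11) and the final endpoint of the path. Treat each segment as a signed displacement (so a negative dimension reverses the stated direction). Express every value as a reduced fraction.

Apply edit: d2 := 1/4
  d4 = d3 - d2 = 25/4
  d5 = d4 - d2 = 6
  d6 = d1*4 = 16
  d7 = d2/2 - d3*2 + d4 = -53/8
  d8 = d4 - d1 = 9/4
  d9 = d2 - d4 = -6
  d10 = d7/4 = -53/32
  d11 = d5 + d2 = 25/4
Walk from origin (0, 0):
  seg 1: up by d3 = 13/2 → (0, 13/2)
  seg 2: right by d1 = 4 → (4, 13/2)
  seg 3: left by d4 = 25/4 → (-9/4, 13/2)
  seg 4: up by d6 = 16 → (-9/4, 45/2)
  seg 5: down by d2 = 1/4 → (-9/4, 89/4)
  seg 6: right by d9 = -6 → (-33/4, 89/4)
  seg 7: right by d8 = 9/4 → (-6, 89/4)
  seg 8: right by d6 = 16 → (10, 89/4)
  seg 9: down by d3 = 13/2 → (10, 63/4)

d4 = 25/4
d5 = 6
d6 = 16
d7 = -53/8
d8 = 9/4
d9 = -6
d10 = -53/32
d11 = 25/4
endpoint = (10, 63/4)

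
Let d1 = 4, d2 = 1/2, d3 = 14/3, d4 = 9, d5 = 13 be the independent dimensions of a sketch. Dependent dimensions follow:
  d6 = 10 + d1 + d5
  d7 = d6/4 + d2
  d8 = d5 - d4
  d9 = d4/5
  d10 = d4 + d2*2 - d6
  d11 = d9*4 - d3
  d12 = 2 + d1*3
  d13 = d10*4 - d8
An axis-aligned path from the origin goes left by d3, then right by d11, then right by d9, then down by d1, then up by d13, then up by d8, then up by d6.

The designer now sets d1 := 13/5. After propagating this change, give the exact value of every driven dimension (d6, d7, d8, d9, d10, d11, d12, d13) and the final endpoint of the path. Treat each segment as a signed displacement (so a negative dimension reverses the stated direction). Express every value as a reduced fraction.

d6 = 128/5
d7 = 69/10
d8 = 4
d9 = 9/5
d10 = -78/5
d11 = 38/15
d12 = 49/5
d13 = -332/5
endpoint = (-1/3, -197/5)

Apply edit: d1 := 13/5
  d6 = 10 + d1 + d5 = 128/5
  d7 = d6/4 + d2 = 69/10
  d8 = d5 - d4 = 4
  d9 = d4/5 = 9/5
  d10 = d4 + d2*2 - d6 = -78/5
  d11 = d9*4 - d3 = 38/15
  d12 = 2 + d1*3 = 49/5
  d13 = d10*4 - d8 = -332/5
Walk from origin (0, 0):
  seg 1: left by d3 = 14/3 → (-14/3, 0)
  seg 2: right by d11 = 38/15 → (-32/15, 0)
  seg 3: right by d9 = 9/5 → (-1/3, 0)
  seg 4: down by d1 = 13/5 → (-1/3, -13/5)
  seg 5: up by d13 = -332/5 → (-1/3, -69)
  seg 6: up by d8 = 4 → (-1/3, -65)
  seg 7: up by d6 = 128/5 → (-1/3, -197/5)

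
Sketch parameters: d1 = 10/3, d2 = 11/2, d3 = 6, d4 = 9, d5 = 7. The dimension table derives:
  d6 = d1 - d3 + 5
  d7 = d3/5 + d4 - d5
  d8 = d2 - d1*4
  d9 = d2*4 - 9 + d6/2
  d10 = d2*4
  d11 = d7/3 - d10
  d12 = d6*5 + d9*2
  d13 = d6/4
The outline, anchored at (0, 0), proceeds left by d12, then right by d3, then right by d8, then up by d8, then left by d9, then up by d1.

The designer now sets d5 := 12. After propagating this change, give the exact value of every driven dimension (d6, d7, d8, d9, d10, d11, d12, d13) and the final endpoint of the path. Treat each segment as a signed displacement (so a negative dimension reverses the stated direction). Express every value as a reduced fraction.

Apply edit: d5 := 12
  d6 = d1 - d3 + 5 = 7/3
  d7 = d3/5 + d4 - d5 = -9/5
  d8 = d2 - d1*4 = -47/6
  d9 = d2*4 - 9 + d6/2 = 85/6
  d10 = d2*4 = 22
  d11 = d7/3 - d10 = -113/5
  d12 = d6*5 + d9*2 = 40
  d13 = d6/4 = 7/12
Walk from origin (0, 0):
  seg 1: left by d12 = 40 → (-40, 0)
  seg 2: right by d3 = 6 → (-34, 0)
  seg 3: right by d8 = -47/6 → (-251/6, 0)
  seg 4: up by d8 = -47/6 → (-251/6, -47/6)
  seg 5: left by d9 = 85/6 → (-56, -47/6)
  seg 6: up by d1 = 10/3 → (-56, -9/2)

d6 = 7/3
d7 = -9/5
d8 = -47/6
d9 = 85/6
d10 = 22
d11 = -113/5
d12 = 40
d13 = 7/12
endpoint = (-56, -9/2)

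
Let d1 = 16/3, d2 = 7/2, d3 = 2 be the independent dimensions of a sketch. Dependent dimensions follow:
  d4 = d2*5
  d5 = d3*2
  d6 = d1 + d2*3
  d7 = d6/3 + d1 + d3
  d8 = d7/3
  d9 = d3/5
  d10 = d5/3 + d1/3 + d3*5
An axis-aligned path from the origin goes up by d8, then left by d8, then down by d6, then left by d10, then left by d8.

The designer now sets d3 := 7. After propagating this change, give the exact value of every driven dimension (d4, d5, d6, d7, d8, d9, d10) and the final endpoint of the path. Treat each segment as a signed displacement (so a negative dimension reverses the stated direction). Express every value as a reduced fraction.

Apply edit: d3 := 7
  d4 = d2*5 = 35/2
  d5 = d3*2 = 14
  d6 = d1 + d2*3 = 95/6
  d7 = d6/3 + d1 + d3 = 317/18
  d8 = d7/3 = 317/54
  d9 = d3/5 = 7/5
  d10 = d5/3 + d1/3 + d3*5 = 373/9
Walk from origin (0, 0):
  seg 1: up by d8 = 317/54 → (0, 317/54)
  seg 2: left by d8 = 317/54 → (-317/54, 317/54)
  seg 3: down by d6 = 95/6 → (-317/54, -269/27)
  seg 4: left by d10 = 373/9 → (-2555/54, -269/27)
  seg 5: left by d8 = 317/54 → (-1436/27, -269/27)

d4 = 35/2
d5 = 14
d6 = 95/6
d7 = 317/18
d8 = 317/54
d9 = 7/5
d10 = 373/9
endpoint = (-1436/27, -269/27)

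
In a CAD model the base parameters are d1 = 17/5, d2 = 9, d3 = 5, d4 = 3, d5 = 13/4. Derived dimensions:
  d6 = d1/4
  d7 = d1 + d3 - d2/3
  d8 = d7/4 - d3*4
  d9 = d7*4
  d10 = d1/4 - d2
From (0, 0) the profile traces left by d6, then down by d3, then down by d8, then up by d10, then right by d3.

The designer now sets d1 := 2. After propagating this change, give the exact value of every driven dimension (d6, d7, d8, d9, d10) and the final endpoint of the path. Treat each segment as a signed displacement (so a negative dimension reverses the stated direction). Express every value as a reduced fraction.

Apply edit: d1 := 2
  d6 = d1/4 = 1/2
  d7 = d1 + d3 - d2/3 = 4
  d8 = d7/4 - d3*4 = -19
  d9 = d7*4 = 16
  d10 = d1/4 - d2 = -17/2
Walk from origin (0, 0):
  seg 1: left by d6 = 1/2 → (-1/2, 0)
  seg 2: down by d3 = 5 → (-1/2, -5)
  seg 3: down by d8 = -19 → (-1/2, 14)
  seg 4: up by d10 = -17/2 → (-1/2, 11/2)
  seg 5: right by d3 = 5 → (9/2, 11/2)

d6 = 1/2
d7 = 4
d8 = -19
d9 = 16
d10 = -17/2
endpoint = (9/2, 11/2)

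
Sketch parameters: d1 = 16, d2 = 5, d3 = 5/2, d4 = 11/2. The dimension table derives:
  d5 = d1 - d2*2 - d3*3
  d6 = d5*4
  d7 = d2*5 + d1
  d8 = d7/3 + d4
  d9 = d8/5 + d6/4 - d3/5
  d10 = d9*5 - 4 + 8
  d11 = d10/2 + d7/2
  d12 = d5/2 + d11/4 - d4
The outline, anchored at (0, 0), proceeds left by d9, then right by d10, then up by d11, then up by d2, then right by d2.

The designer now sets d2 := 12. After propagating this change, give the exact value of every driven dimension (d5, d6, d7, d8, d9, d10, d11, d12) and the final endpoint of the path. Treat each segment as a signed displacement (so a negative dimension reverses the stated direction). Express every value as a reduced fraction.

d5 = -31/2
d6 = -62
d7 = 76
d8 = 185/6
d9 = -59/6
d10 = -271/6
d11 = 185/12
d12 = -451/48
endpoint = (-70/3, 329/12)

Apply edit: d2 := 12
  d5 = d1 - d2*2 - d3*3 = -31/2
  d6 = d5*4 = -62
  d7 = d2*5 + d1 = 76
  d8 = d7/3 + d4 = 185/6
  d9 = d8/5 + d6/4 - d3/5 = -59/6
  d10 = d9*5 - 4 + 8 = -271/6
  d11 = d10/2 + d7/2 = 185/12
  d12 = d5/2 + d11/4 - d4 = -451/48
Walk from origin (0, 0):
  seg 1: left by d9 = -59/6 → (59/6, 0)
  seg 2: right by d10 = -271/6 → (-106/3, 0)
  seg 3: up by d11 = 185/12 → (-106/3, 185/12)
  seg 4: up by d2 = 12 → (-106/3, 329/12)
  seg 5: right by d2 = 12 → (-70/3, 329/12)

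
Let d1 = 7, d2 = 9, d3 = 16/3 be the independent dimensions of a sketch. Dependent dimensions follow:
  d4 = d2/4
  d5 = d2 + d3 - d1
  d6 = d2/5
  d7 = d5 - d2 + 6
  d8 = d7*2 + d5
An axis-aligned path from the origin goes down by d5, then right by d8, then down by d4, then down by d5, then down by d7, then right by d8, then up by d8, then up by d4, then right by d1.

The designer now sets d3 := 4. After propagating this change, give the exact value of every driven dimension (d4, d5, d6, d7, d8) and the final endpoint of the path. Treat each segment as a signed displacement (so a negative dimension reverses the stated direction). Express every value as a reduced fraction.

d4 = 9/4
d5 = 6
d6 = 9/5
d7 = 3
d8 = 12
endpoint = (31, -3)

Apply edit: d3 := 4
  d4 = d2/4 = 9/4
  d5 = d2 + d3 - d1 = 6
  d6 = d2/5 = 9/5
  d7 = d5 - d2 + 6 = 3
  d8 = d7*2 + d5 = 12
Walk from origin (0, 0):
  seg 1: down by d5 = 6 → (0, -6)
  seg 2: right by d8 = 12 → (12, -6)
  seg 3: down by d4 = 9/4 → (12, -33/4)
  seg 4: down by d5 = 6 → (12, -57/4)
  seg 5: down by d7 = 3 → (12, -69/4)
  seg 6: right by d8 = 12 → (24, -69/4)
  seg 7: up by d8 = 12 → (24, -21/4)
  seg 8: up by d4 = 9/4 → (24, -3)
  seg 9: right by d1 = 7 → (31, -3)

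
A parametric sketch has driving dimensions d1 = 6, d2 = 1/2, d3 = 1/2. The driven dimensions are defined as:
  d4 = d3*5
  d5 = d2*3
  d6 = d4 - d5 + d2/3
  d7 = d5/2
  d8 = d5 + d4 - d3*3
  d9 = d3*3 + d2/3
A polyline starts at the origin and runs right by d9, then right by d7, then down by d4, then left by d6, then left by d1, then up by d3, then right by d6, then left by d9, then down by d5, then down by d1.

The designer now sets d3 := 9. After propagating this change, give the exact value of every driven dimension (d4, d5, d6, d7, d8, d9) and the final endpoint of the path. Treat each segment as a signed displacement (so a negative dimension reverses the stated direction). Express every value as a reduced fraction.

Apply edit: d3 := 9
  d4 = d3*5 = 45
  d5 = d2*3 = 3/2
  d6 = d4 - d5 + d2/3 = 131/3
  d7 = d5/2 = 3/4
  d8 = d5 + d4 - d3*3 = 39/2
  d9 = d3*3 + d2/3 = 163/6
Walk from origin (0, 0):
  seg 1: right by d9 = 163/6 → (163/6, 0)
  seg 2: right by d7 = 3/4 → (335/12, 0)
  seg 3: down by d4 = 45 → (335/12, -45)
  seg 4: left by d6 = 131/3 → (-63/4, -45)
  seg 5: left by d1 = 6 → (-87/4, -45)
  seg 6: up by d3 = 9 → (-87/4, -36)
  seg 7: right by d6 = 131/3 → (263/12, -36)
  seg 8: left by d9 = 163/6 → (-21/4, -36)
  seg 9: down by d5 = 3/2 → (-21/4, -75/2)
  seg 10: down by d1 = 6 → (-21/4, -87/2)

d4 = 45
d5 = 3/2
d6 = 131/3
d7 = 3/4
d8 = 39/2
d9 = 163/6
endpoint = (-21/4, -87/2)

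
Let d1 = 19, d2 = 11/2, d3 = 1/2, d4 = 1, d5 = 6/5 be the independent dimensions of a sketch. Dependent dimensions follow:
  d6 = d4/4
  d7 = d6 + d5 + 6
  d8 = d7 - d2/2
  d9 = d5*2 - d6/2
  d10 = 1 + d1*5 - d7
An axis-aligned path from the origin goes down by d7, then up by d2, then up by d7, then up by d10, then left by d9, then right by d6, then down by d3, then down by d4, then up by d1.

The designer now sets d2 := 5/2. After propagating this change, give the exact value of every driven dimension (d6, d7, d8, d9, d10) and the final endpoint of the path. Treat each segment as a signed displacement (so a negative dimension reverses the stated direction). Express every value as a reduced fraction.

Apply edit: d2 := 5/2
  d6 = d4/4 = 1/4
  d7 = d6 + d5 + 6 = 149/20
  d8 = d7 - d2/2 = 31/5
  d9 = d5*2 - d6/2 = 91/40
  d10 = 1 + d1*5 - d7 = 1771/20
Walk from origin (0, 0):
  seg 1: down by d7 = 149/20 → (0, -149/20)
  seg 2: up by d2 = 5/2 → (0, -99/20)
  seg 3: up by d7 = 149/20 → (0, 5/2)
  seg 4: up by d10 = 1771/20 → (0, 1821/20)
  seg 5: left by d9 = 91/40 → (-91/40, 1821/20)
  seg 6: right by d6 = 1/4 → (-81/40, 1821/20)
  seg 7: down by d3 = 1/2 → (-81/40, 1811/20)
  seg 8: down by d4 = 1 → (-81/40, 1791/20)
  seg 9: up by d1 = 19 → (-81/40, 2171/20)

d6 = 1/4
d7 = 149/20
d8 = 31/5
d9 = 91/40
d10 = 1771/20
endpoint = (-81/40, 2171/20)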